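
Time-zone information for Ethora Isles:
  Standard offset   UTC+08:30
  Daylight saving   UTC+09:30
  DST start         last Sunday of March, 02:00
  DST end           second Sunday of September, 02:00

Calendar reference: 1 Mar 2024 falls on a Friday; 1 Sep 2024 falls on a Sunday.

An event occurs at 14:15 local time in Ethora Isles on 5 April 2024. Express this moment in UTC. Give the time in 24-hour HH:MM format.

04:45

1 March 2024 is a Friday, so Sundays fall on 3, 10, 17, 24, 31; the last is March 31.
1 September 2024 is a Sunday, so the first Sunday is September 1 and the second is September 8.
5 April 2024 falls between 31 March and 8 September, so daylight saving is in effect and Ethora Isles is at UTC+09:30.
14:15 local − 9h30m = 04:45 UTC.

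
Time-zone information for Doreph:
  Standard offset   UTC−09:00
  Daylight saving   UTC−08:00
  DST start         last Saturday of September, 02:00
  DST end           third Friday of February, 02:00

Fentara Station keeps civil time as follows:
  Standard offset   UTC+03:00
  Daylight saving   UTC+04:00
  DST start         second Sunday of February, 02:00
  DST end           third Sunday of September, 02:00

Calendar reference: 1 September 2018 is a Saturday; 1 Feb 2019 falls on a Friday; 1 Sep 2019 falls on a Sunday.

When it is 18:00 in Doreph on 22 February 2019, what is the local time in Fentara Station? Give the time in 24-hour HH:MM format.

1 September 2018 is a Saturday, so Saturdays fall on 1, 8, 15, 22, 29; the last is September 29.
1 February 2019 is a Friday, so the first Friday is February 1 and the third is February 15.
22 February 2019 does not fall between 29 September 2018 and 15 February 2019, so daylight saving is not in effect and Doreph is at UTC−09:00.
18:00 Doreph + 9h = 03:00 UTC (rolling into the next day, 23 February 2019).
1 February 2019 is a Friday, so the first Sunday is February 3 and the second is February 10.
1 September 2019 is a Sunday, so the first Sunday is September 1 and the third is September 15.
At the standard offset (UTC+03:00), 03:00 UTC + 3h = 06:00 Fentara Station standard time.
The standard-time date in Fentara Station, 23 February 2019, lies within the daylight-saving period (10 February – 15 September), so Fentara Station is on daylight time, UTC+04:00.
03:00 UTC + 4h = 07:00 Fentara Station.

07:00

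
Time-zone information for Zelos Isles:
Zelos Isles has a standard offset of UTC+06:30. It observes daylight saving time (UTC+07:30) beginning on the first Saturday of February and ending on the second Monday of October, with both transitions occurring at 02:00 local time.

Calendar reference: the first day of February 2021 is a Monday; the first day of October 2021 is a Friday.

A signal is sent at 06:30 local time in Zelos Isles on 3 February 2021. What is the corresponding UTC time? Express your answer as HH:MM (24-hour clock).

00:00

1 February 2021 is a Monday, so the first Saturday is February 6.
1 October 2021 is a Friday, so the first Monday is October 4 and the second is October 11.
Daylight saving runs 6 February – 11 October; 3 February 2021 is outside that window, so Zelos Isles is on standard time at UTC+06:30.
06:30 local − 6h30m = 00:00 UTC.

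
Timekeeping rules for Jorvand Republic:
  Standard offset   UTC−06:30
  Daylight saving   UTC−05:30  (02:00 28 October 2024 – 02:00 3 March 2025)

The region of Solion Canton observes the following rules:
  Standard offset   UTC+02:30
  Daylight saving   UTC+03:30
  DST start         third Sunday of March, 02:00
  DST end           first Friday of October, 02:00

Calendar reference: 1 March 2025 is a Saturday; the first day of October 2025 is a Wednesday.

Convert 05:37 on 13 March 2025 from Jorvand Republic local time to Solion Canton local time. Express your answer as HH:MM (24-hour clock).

14:37

Daylight saving runs 28 October 2024 – 3 March 2025; 13 March 2025 is outside that window, so Jorvand Republic is on standard time at UTC−06:30.
05:37 Jorvand Republic + 6h30m = 12:07 UTC.
1 March 2025 is a Saturday, so the first Sunday is March 2 and the third is March 16.
1 October 2025 is a Wednesday, so the first Friday is October 3.
At the standard offset (UTC+02:30), 12:07 UTC + 2h30m = 14:37 Solion Canton standard time.
The standard-time date in Solion Canton, 13 March 2025, is outside the daylight-saving period (16 March – 3 October), so Solion Canton is on standard time, UTC+02:30.
12:07 UTC + 2h30m = 14:37 Solion Canton.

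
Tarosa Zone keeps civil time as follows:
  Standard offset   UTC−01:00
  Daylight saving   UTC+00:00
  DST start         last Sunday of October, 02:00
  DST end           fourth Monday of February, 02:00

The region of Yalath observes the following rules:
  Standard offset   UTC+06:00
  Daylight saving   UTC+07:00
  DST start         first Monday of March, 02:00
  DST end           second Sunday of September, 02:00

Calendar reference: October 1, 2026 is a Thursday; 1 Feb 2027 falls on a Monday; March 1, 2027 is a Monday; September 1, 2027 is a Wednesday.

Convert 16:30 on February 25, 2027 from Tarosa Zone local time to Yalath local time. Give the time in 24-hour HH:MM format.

23:30

1 October 2026 is a Thursday, so Sundays fall on 4, 11, 18, 25; the last is October 25.
1 February 2027 is a Monday, so the first Monday is February 1 and the fourth is February 22.
Daylight saving runs 25 October 2026 – 22 February 2027; February 25, 2027 is outside that window, so Tarosa Zone is on standard time at UTC−01:00.
16:30 Tarosa Zone + 1h = 17:30 UTC.
1 March 2027 is a Monday, so the first Monday is March 1.
1 September 2027 is a Wednesday, so the first Sunday is September 5 and the second is September 12.
At the standard offset (UTC+06:00), 17:30 UTC + 6h = 23:30 Yalath standard time.
Daylight saving runs 1 March – 12 September; the standard-time date in Yalath, February 25, 2027, is outside that window, so Yalath is on standard time at UTC+06:00.
17:30 UTC + 6h = 23:30 Yalath.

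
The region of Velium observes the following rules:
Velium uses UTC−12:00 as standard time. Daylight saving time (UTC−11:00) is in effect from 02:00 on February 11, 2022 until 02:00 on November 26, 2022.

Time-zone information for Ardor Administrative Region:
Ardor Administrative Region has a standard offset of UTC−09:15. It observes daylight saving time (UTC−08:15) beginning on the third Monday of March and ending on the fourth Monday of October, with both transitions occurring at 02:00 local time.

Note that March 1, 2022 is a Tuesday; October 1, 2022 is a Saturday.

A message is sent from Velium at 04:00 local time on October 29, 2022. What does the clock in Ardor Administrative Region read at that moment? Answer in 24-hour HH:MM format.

Daylight saving runs 11 February – 26 November; October 29, 2022 is inside that window, so Velium is at UTC−11:00.
04:00 Velium + 11h = 15:00 UTC.
1 March 2022 is a Tuesday, so the first Monday is March 7 and the third is March 21.
1 October 2022 is a Saturday, so the first Monday is October 3 and the fourth is October 24.
At the standard offset (UTC−09:15), 15:00 UTC − 9h15m = 05:45 Ardor Administrative Region standard time.
The standard-time date in Ardor Administrative Region, October 29, 2022, is outside the daylight-saving period (21 March – 24 October), so Ardor Administrative Region is on standard time, UTC−09:15.
15:00 UTC − 9h15m = 05:45 Ardor Administrative Region.

05:45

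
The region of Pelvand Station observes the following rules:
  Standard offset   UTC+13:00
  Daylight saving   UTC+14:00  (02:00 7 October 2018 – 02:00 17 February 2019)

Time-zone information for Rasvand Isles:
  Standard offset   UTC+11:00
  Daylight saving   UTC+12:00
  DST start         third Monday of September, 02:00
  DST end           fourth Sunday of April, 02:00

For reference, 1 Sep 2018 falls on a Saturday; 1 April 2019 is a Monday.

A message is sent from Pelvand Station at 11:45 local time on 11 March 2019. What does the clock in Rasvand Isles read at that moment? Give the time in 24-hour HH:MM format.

10:45

11 March 2019 is outside the daylight-saving period (7 October 2018 – 17 February 2019), so Pelvand Station is on standard time, UTC+13:00.
11:45 Pelvand Station − 13h = 22:45 UTC (rolling into the previous day, 10 March 2019).
1 September 2018 is a Saturday, so the first Monday is September 3 and the third is September 17.
1 April 2019 is a Monday, so the first Sunday is April 7 and the fourth is April 28.
At the standard offset (UTC+11:00), 22:45 UTC + 11h = 09:45 Rasvand Isles standard time (rolling into the next day, 11 March 2019).
Daylight saving runs 17 September 2018 – 28 April 2019; the standard-time date in Rasvand Isles, 11 March 2019, is inside that window, so Rasvand Isles is at UTC+12:00.
22:45 UTC + 12h = 10:45 Rasvand Isles (rolling into the next day, 11 March 2019).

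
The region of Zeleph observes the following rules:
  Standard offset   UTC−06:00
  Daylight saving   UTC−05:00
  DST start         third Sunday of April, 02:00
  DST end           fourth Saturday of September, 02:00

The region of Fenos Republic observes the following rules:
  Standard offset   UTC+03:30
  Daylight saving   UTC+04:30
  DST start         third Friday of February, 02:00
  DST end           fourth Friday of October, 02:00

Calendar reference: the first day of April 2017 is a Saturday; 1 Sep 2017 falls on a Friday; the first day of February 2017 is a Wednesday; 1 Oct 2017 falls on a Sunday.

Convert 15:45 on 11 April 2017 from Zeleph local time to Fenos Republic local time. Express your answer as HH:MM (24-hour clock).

1 April 2017 is a Saturday, so the first Sunday is April 2 and the third is April 16.
1 September 2017 is a Friday, so the first Saturday is September 2 and the fourth is September 23.
Daylight saving runs 16 April – 23 September; 11 April 2017 is outside that window, so Zeleph is on standard time at UTC−06:00.
15:45 Zeleph + 6h = 21:45 UTC.
1 February 2017 is a Wednesday, so the first Friday is February 3 and the third is February 17.
1 October 2017 is a Sunday, so the first Friday is October 6 and the fourth is October 27.
At the standard offset (UTC+03:30), 21:45 UTC + 3h30m = 01:15 Fenos Republic standard time (rolling into the next day, 12 April 2017).
The standard-time date in Fenos Republic, 12 April 2017, lies within the daylight-saving period (17 February – 27 October), so Fenos Republic is on daylight time, UTC+04:30.
21:45 UTC + 4h30m = 02:15 Fenos Republic (rolling into the next day, 12 April 2017).

02:15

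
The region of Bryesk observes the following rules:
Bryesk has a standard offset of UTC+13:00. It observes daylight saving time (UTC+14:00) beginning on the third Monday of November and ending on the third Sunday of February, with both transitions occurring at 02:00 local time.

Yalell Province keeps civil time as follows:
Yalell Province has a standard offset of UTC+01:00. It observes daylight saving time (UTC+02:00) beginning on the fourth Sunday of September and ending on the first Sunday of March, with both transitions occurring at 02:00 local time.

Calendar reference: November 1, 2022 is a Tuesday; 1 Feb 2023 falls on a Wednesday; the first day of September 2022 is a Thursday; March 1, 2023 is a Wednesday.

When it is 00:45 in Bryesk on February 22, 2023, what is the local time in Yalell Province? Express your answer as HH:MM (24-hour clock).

13:45

1 November 2022 is a Tuesday, so the first Monday is November 7 and the third is November 21.
1 February 2023 is a Wednesday, so the first Sunday is February 5 and the third is February 19.
Daylight saving runs 21 November 2022 – 19 February 2023; February 22, 2023 is outside that window, so Bryesk is on standard time at UTC+13:00.
00:45 Bryesk − 13h = 11:45 UTC (rolling into the previous day, 21 February 2023).
1 September 2022 is a Thursday, so the first Sunday is September 4 and the fourth is September 25.
1 March 2023 is a Wednesday, so the first Sunday is March 5.
At the standard offset (UTC+01:00), 11:45 UTC + 1h = 12:45 Yalell Province standard time.
The standard-time date in Yalell Province, February 21, 2023, falls between 25 September 2022 and 5 March 2023, so daylight saving is in effect and Yalell Province is at UTC+02:00.
11:45 UTC + 2h = 13:45 Yalell Province.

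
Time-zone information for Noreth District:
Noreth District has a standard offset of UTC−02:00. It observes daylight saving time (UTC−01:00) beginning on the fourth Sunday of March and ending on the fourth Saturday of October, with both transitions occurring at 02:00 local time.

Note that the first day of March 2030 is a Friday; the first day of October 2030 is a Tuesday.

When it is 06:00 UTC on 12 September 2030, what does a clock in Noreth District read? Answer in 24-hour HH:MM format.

1 March 2030 is a Friday, so the first Sunday is March 3 and the fourth is March 24.
1 October 2030 is a Tuesday, so the first Saturday is October 5 and the fourth is October 26.
At the standard offset (UTC−02:00), 06:00 UTC − 2h = 04:00 Noreth District standard time.
The standard-time date in Noreth District, 12 September 2030, falls between 24 March and 26 October, so daylight saving is in effect and Noreth District is at UTC−01:00.
06:00 UTC − 1h = 05:00 local.

05:00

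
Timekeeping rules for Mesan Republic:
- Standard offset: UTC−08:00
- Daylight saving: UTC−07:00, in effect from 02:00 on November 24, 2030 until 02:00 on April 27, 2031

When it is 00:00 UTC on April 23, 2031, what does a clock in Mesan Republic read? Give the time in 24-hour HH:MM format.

At the standard offset (UTC−08:00), 00:00 UTC − 8h = 16:00 Mesan Republic standard time (rolling into the previous day, 22 April 2031).
Daylight saving runs 24 November 2030 – 27 April 2031; the standard-time date in Mesan Republic, April 22, 2031, is inside that window, so Mesan Republic is at UTC−07:00.
00:00 UTC − 7h = 17:00 local (rolling into the previous day, 22 April 2031).

17:00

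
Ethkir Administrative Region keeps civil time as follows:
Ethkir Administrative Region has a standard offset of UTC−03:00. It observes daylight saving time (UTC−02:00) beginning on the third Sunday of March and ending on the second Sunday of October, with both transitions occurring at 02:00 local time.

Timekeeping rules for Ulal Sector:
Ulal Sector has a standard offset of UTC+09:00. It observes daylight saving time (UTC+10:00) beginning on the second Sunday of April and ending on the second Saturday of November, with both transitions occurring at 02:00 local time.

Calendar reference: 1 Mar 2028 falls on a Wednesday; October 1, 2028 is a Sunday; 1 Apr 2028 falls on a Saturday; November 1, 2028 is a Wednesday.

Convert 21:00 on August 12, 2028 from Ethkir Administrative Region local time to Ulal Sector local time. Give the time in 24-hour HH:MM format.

1 March 2028 is a Wednesday, so the first Sunday is March 5 and the third is March 19.
1 October 2028 is a Sunday, so the first Sunday is October 1 and the second is October 8.
Daylight saving runs 19 March – 8 October; August 12, 2028 is inside that window, so Ethkir Administrative Region is at UTC−02:00.
21:00 Ethkir Administrative Region + 2h = 23:00 UTC.
1 April 2028 is a Saturday, so the first Sunday is April 2 and the second is April 9.
1 November 2028 is a Wednesday, so the first Saturday is November 4 and the second is November 11.
At the standard offset (UTC+09:00), 23:00 UTC + 9h = 08:00 Ulal Sector standard time (rolling into the next day, 13 August 2028).
Daylight saving runs 9 April – 11 November; the standard-time date in Ulal Sector, August 13, 2028, is inside that window, so Ulal Sector is at UTC+10:00.
23:00 UTC + 10h = 09:00 Ulal Sector (rolling into the next day, 13 August 2028).

09:00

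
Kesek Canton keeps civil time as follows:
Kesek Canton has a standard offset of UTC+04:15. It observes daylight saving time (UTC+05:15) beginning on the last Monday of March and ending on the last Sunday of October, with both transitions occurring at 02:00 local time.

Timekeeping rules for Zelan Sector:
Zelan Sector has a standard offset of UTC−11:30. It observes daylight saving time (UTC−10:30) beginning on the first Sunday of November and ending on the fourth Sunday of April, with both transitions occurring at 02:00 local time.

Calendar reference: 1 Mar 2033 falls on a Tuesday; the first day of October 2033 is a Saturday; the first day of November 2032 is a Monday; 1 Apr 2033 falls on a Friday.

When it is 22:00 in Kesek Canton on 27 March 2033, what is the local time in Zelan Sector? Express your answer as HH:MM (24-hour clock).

07:15

1 March 2033 is a Tuesday, so Mondays fall on 7, 14, 21, 28; the last is March 28.
1 October 2033 is a Saturday, so Sundays fall on 2, 9, 16, 23, 30; the last is October 30.
Daylight saving runs 28 March – 30 October; 27 March 2033 is outside that window, so Kesek Canton is on standard time at UTC+04:15.
22:00 Kesek Canton − 4h15m = 17:45 UTC.
1 November 2032 is a Monday, so the first Sunday is November 7.
1 April 2033 is a Friday, so the first Sunday is April 3 and the fourth is April 24.
At the standard offset (UTC−11:30), 17:45 UTC − 11h30m = 06:15 Zelan Sector standard time.
The standard-time date in Zelan Sector, 27 March 2033, lies within the daylight-saving period (7 November 2032 – 24 April 2033), so Zelan Sector is on daylight time, UTC−10:30.
17:45 UTC − 10h30m = 07:15 Zelan Sector.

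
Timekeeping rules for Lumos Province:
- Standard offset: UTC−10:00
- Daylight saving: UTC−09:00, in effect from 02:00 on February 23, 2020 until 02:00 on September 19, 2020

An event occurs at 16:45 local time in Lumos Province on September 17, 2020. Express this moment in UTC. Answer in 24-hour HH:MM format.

01:45

September 17, 2020 falls between 23 February and 19 September, so daylight saving is in effect and Lumos Province is at UTC−09:00.
16:45 local + 9h = 01:45 UTC (rolling into the next day, 18 September 2020).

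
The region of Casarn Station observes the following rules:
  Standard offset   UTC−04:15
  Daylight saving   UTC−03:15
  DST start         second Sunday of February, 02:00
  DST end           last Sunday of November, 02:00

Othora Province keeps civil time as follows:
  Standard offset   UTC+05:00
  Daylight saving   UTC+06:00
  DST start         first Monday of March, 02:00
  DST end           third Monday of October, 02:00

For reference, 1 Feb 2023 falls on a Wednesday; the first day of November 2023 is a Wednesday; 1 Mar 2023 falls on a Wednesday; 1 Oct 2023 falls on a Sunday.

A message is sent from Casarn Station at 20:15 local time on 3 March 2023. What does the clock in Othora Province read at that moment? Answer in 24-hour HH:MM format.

04:30

1 February 2023 is a Wednesday, so the first Sunday is February 5 and the second is February 12.
1 November 2023 is a Wednesday, so Sundays fall on 5, 12, 19, 26; the last is November 26.
3 March 2023 lies within the daylight-saving period (12 February – 26 November), so Casarn Station is on daylight time, UTC−03:15.
20:15 Casarn Station + 3h15m = 23:30 UTC.
1 March 2023 is a Wednesday, so the first Monday is March 6.
1 October 2023 is a Sunday, so the first Monday is October 2 and the third is October 16.
At the standard offset (UTC+05:00), 23:30 UTC + 5h = 04:30 Othora Province standard time (rolling into the next day, 4 March 2023).
The standard-time date in Othora Province, 4 March 2023, is outside the daylight-saving period (6 March – 16 October), so Othora Province is on standard time, UTC+05:00.
23:30 UTC + 5h = 04:30 Othora Province (rolling into the next day, 4 March 2023).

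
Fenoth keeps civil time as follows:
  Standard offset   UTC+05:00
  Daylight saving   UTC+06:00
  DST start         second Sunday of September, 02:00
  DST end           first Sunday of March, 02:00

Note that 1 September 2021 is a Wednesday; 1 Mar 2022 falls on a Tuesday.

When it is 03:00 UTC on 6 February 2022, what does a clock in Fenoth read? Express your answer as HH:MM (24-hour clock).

1 September 2021 is a Wednesday, so the first Sunday is September 5 and the second is September 12.
1 March 2022 is a Tuesday, so the first Sunday is March 6.
At the standard offset (UTC+05:00), 03:00 UTC + 5h = 08:00 Fenoth standard time.
The standard-time date in Fenoth, 6 February 2022, lies within the daylight-saving period (12 September 2021 – 6 March 2022), so Fenoth is on daylight time, UTC+06:00.
03:00 UTC + 6h = 09:00 local.

09:00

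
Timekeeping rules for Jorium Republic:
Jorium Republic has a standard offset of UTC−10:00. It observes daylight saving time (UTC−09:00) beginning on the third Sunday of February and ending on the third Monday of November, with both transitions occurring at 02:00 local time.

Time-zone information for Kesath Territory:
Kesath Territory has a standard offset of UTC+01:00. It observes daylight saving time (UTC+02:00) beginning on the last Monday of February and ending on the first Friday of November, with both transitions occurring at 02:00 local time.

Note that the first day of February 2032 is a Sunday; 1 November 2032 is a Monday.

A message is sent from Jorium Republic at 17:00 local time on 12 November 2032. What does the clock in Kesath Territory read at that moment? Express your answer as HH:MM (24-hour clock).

03:00

1 February 2032 is a Sunday, so the first Sunday is February 1 and the third is February 15.
1 November 2032 is a Monday, so the first Monday is November 1 and the third is November 15.
Daylight saving runs 15 February – 15 November; 12 November 2032 is inside that window, so Jorium Republic is at UTC−09:00.
17:00 Jorium Republic + 9h = 02:00 UTC (rolling into the next day, 13 November 2032).
1 February 2032 is a Sunday, so Mondays fall on 2, 9, 16, 23; the last is February 23.
1 November 2032 is a Monday, so the first Friday is November 5.
At the standard offset (UTC+01:00), 02:00 UTC + 1h = 03:00 Kesath Territory standard time.
The standard-time date in Kesath Territory, 13 November 2032, does not fall between 23 February and 5 November, so daylight saving is not in effect and Kesath Territory is at UTC+01:00.
02:00 UTC + 1h = 03:00 Kesath Territory.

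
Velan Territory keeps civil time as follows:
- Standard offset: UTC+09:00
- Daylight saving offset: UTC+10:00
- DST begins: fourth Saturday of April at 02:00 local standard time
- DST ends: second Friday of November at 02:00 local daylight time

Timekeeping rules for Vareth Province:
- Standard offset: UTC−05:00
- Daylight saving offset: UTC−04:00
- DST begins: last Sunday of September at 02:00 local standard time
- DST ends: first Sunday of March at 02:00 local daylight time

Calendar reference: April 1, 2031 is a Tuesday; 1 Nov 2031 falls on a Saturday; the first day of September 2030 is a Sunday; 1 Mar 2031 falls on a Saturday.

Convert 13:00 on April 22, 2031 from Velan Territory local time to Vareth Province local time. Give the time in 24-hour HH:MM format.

1 April 2031 is a Tuesday, so the first Saturday is April 5 and the fourth is April 26.
1 November 2031 is a Saturday, so the first Friday is November 7 and the second is November 14.
Daylight saving runs 26 April – 14 November; April 22, 2031 is outside that window, so Velan Territory is on standard time at UTC+09:00.
13:00 Velan Territory − 9h = 04:00 UTC.
1 September 2030 is a Sunday, so Sundays fall on 1, 8, 15, 22, 29; the last is September 29.
1 March 2031 is a Saturday, so the first Sunday is March 2.
At the standard offset (UTC−05:00), 04:00 UTC − 5h = 23:00 Vareth Province standard time (rolling into the previous day, 21 April 2031).
The standard-time date in Vareth Province, April 21, 2031, is outside the daylight-saving period (29 September 2030 – 2 March 2031), so Vareth Province is on standard time, UTC−05:00.
04:00 UTC − 5h = 23:00 Vareth Province (rolling into the previous day, 21 April 2031).

23:00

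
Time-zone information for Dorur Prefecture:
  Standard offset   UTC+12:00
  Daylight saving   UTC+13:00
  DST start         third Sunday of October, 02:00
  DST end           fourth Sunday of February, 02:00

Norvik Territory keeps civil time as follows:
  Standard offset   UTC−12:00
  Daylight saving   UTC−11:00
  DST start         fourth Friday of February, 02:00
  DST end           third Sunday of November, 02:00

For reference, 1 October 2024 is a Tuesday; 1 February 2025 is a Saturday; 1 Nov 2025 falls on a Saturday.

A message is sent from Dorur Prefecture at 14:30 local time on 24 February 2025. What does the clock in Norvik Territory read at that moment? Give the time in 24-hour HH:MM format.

1 October 2024 is a Tuesday, so the first Sunday is October 6 and the third is October 20.
1 February 2025 is a Saturday, so the first Sunday is February 2 and the fourth is February 23.
24 February 2025 is outside the daylight-saving period (20 October 2024 – 23 February 2025), so Dorur Prefecture is on standard time, UTC+12:00.
14:30 Dorur Prefecture − 12h = 02:30 UTC.
1 February 2025 is a Saturday, so the first Friday is February 7 and the fourth is February 28.
1 November 2025 is a Saturday, so the first Sunday is November 2 and the third is November 16.
At the standard offset (UTC−12:00), 02:30 UTC − 12h = 14:30 Norvik Territory standard time (rolling into the previous day, 23 February 2025).
The standard-time date in Norvik Territory, 23 February 2025, is outside the daylight-saving period (28 February – 16 November), so Norvik Territory is on standard time, UTC−12:00.
02:30 UTC − 12h = 14:30 Norvik Territory (rolling into the previous day, 23 February 2025).

14:30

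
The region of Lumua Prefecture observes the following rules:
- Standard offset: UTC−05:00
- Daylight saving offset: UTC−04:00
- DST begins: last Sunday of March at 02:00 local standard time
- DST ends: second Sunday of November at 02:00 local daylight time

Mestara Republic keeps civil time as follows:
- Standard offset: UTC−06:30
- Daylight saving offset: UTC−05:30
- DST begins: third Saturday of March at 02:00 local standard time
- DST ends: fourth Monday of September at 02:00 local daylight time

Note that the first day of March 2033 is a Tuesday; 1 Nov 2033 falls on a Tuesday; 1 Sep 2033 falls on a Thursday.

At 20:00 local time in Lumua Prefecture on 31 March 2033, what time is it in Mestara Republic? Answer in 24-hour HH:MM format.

18:30

1 March 2033 is a Tuesday, so Sundays fall on 6, 13, 20, 27; the last is March 27.
1 November 2033 is a Tuesday, so the first Sunday is November 6 and the second is November 13.
Daylight saving runs 27 March – 13 November; 31 March 2033 is inside that window, so Lumua Prefecture is at UTC−04:00.
20:00 Lumua Prefecture + 4h = 00:00 UTC (rolling into the next day, 1 April 2033).
1 March 2033 is a Tuesday, so the first Saturday is March 5 and the third is March 19.
1 September 2033 is a Thursday, so the first Monday is September 5 and the fourth is September 26.
At the standard offset (UTC−06:30), 00:00 UTC − 6h30m = 17:30 Mestara Republic standard time (rolling into the previous day, 31 March 2033).
Daylight saving runs 19 March – 26 September; the standard-time date in Mestara Republic, 31 March 2033, is inside that window, so Mestara Republic is at UTC−05:30.
00:00 UTC − 5h30m = 18:30 Mestara Republic (rolling into the previous day, 31 March 2033).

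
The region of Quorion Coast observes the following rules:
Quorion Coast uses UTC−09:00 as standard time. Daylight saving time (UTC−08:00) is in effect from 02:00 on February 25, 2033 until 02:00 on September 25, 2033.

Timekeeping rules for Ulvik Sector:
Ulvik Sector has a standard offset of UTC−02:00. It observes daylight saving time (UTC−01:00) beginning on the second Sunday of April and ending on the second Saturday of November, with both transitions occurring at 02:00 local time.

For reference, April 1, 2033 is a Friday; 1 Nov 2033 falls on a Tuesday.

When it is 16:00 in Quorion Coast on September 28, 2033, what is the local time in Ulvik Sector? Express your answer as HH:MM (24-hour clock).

September 28, 2033 does not fall between 25 February and 25 September, so daylight saving is not in effect and Quorion Coast is at UTC−09:00.
16:00 Quorion Coast + 9h = 01:00 UTC (rolling into the next day, 29 September 2033).
1 April 2033 is a Friday, so the first Sunday is April 3 and the second is April 10.
1 November 2033 is a Tuesday, so the first Saturday is November 5 and the second is November 12.
At the standard offset (UTC−02:00), 01:00 UTC − 2h = 23:00 Ulvik Sector standard time (rolling into the previous day, 28 September 2033).
The standard-time date in Ulvik Sector, September 28, 2033, lies within the daylight-saving period (10 April – 12 November), so Ulvik Sector is on daylight time, UTC−01:00.
01:00 UTC − 1h = 00:00 Ulvik Sector.

00:00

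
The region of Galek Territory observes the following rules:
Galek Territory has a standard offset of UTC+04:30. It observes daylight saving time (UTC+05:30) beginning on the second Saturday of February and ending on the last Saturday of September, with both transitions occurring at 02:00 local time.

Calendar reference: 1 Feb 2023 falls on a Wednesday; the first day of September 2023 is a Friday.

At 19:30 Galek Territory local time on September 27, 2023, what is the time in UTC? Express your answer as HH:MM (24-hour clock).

14:00

1 February 2023 is a Wednesday, so the first Saturday is February 4 and the second is February 11.
1 September 2023 is a Friday, so Saturdays fall on 2, 9, 16, 23, 30; the last is September 30.
Daylight saving runs 11 February – 30 September; September 27, 2023 is inside that window, so Galek Territory is at UTC+05:30.
19:30 local − 5h30m = 14:00 UTC.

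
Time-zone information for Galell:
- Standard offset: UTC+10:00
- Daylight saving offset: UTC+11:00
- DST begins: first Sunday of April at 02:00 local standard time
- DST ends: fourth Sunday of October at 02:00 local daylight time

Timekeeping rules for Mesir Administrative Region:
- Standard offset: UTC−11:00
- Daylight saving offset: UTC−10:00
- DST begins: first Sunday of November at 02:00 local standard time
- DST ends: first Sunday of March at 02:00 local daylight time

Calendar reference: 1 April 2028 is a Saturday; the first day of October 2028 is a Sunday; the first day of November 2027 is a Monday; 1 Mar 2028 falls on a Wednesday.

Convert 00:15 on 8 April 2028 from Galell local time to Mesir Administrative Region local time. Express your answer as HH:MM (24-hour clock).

1 April 2028 is a Saturday, so the first Sunday is April 2.
1 October 2028 is a Sunday, so the first Sunday is October 1 and the fourth is October 22.
Daylight saving runs 2 April – 22 October; 8 April 2028 is inside that window, so Galell is at UTC+11:00.
00:15 Galell − 11h = 13:15 UTC (rolling into the previous day, 7 April 2028).
1 November 2027 is a Monday, so the first Sunday is November 7.
1 March 2028 is a Wednesday, so the first Sunday is March 5.
At the standard offset (UTC−11:00), 13:15 UTC − 11h = 02:15 Mesir Administrative Region standard time.
Daylight saving runs 7 November 2027 – 5 March 2028; the standard-time date in Mesir Administrative Region, 7 April 2028, is outside that window, so Mesir Administrative Region is on standard time at UTC−11:00.
13:15 UTC − 11h = 02:15 Mesir Administrative Region.

02:15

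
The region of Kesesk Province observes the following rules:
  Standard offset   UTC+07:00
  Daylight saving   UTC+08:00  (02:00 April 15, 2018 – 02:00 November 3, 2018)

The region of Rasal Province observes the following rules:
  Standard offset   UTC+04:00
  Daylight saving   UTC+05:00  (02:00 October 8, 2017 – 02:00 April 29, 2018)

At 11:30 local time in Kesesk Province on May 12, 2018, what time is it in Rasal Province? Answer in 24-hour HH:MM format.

May 12, 2018 falls between 15 April and 3 November, so daylight saving is in effect and Kesesk Province is at UTC+08:00.
11:30 Kesesk Province − 8h = 03:30 UTC.
At the standard offset (UTC+04:00), 03:30 UTC + 4h = 07:30 Rasal Province standard time.
The standard-time date in Rasal Province, May 12, 2018, is outside the daylight-saving period (8 October 2017 – 29 April 2018), so Rasal Province is on standard time, UTC+04:00.
03:30 UTC + 4h = 07:30 Rasal Province.

07:30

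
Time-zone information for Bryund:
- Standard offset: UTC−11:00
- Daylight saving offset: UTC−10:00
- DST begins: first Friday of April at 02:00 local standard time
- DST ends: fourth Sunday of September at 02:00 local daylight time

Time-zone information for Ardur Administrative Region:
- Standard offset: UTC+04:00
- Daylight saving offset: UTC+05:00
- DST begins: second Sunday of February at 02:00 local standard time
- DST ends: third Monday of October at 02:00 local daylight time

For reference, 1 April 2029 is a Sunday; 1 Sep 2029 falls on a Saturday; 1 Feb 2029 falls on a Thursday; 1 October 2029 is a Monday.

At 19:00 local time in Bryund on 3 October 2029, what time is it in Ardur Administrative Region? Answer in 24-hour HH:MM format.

1 April 2029 is a Sunday, so the first Friday is April 6.
1 September 2029 is a Saturday, so the first Sunday is September 2 and the fourth is September 23.
3 October 2029 does not fall between 6 April and 23 September, so daylight saving is not in effect and Bryund is at UTC−11:00.
19:00 Bryund + 11h = 06:00 UTC (rolling into the next day, 4 October 2029).
1 February 2029 is a Thursday, so the first Sunday is February 4 and the second is February 11.
1 October 2029 is a Monday, so the first Monday is October 1 and the third is October 15.
At the standard offset (UTC+04:00), 06:00 UTC + 4h = 10:00 Ardur Administrative Region standard time.
The standard-time date in Ardur Administrative Region, 4 October 2029, lies within the daylight-saving period (11 February – 15 October), so Ardur Administrative Region is on daylight time, UTC+05:00.
06:00 UTC + 5h = 11:00 Ardur Administrative Region.

11:00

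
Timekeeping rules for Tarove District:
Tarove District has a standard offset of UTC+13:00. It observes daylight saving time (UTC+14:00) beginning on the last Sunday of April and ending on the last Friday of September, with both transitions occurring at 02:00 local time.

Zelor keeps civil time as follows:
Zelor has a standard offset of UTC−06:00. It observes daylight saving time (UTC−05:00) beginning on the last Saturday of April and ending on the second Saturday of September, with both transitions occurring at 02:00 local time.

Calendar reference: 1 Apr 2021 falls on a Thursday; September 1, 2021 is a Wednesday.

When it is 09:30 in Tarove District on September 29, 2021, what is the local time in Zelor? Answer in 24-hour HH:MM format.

1 April 2021 is a Thursday, so Sundays fall on 4, 11, 18, 25; the last is April 25.
1 September 2021 is a Wednesday, so Fridays fall on 3, 10, 17, 24; the last is September 24.
September 29, 2021 is outside the daylight-saving period (25 April – 24 September), so Tarove District is on standard time, UTC+13:00.
09:30 Tarove District − 13h = 20:30 UTC (rolling into the previous day, 28 September 2021).
1 April 2021 is a Thursday, so Saturdays fall on 3, 10, 17, 24; the last is April 24.
1 September 2021 is a Wednesday, so the first Saturday is September 4 and the second is September 11.
At the standard offset (UTC−06:00), 20:30 UTC − 6h = 14:30 Zelor standard time.
The standard-time date in Zelor, September 28, 2021, does not fall between 24 April and 11 September, so daylight saving is not in effect and Zelor is at UTC−06:00.
20:30 UTC − 6h = 14:30 Zelor.

14:30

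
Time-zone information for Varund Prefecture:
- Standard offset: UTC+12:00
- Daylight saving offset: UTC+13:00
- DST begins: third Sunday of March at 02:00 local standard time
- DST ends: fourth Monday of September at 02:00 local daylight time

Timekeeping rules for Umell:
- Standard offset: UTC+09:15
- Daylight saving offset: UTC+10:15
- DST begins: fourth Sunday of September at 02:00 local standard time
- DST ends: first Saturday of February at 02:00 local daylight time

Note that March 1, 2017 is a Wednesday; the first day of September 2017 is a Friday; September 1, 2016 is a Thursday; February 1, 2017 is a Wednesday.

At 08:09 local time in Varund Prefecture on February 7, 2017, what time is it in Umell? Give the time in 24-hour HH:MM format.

05:24

1 March 2017 is a Wednesday, so the first Sunday is March 5 and the third is March 19.
1 September 2017 is a Friday, so the first Monday is September 4 and the fourth is September 25.
Daylight saving runs 19 March – 25 September; February 7, 2017 is outside that window, so Varund Prefecture is on standard time at UTC+12:00.
08:09 Varund Prefecture − 12h = 20:09 UTC (rolling into the previous day, 6 February 2017).
1 September 2016 is a Thursday, so the first Sunday is September 4 and the fourth is September 25.
1 February 2017 is a Wednesday, so the first Saturday is February 4.
At the standard offset (UTC+09:15), 20:09 UTC + 9h15m = 05:24 Umell standard time (rolling into the next day, 7 February 2017).
The standard-time date in Umell, February 7, 2017, is outside the daylight-saving period (25 September 2016 – 4 February 2017), so Umell is on standard time, UTC+09:15.
20:09 UTC + 9h15m = 05:24 Umell (rolling into the next day, 7 February 2017).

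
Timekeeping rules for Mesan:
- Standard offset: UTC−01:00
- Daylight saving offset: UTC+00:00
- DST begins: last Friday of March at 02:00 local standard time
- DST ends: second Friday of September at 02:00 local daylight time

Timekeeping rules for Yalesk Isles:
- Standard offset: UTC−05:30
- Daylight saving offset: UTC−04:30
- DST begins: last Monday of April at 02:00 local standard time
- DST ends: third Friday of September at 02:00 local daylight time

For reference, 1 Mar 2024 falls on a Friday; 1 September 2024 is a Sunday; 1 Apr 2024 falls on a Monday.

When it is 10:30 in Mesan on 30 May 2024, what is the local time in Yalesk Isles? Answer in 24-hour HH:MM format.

1 March 2024 is a Friday, so Fridays fall on 1, 8, 15, 22, 29; the last is March 29.
1 September 2024 is a Sunday, so the first Friday is September 6 and the second is September 13.
Daylight saving runs 29 March – 13 September; 30 May 2024 is inside that window, so Mesan is at UTC+00:00.
10:30 Mesan − 0h = 10:30 UTC.
1 April 2024 is a Monday, so Mondays fall on 1, 8, 15, 22, 29; the last is April 29.
1 September 2024 is a Sunday, so the first Friday is September 6 and the third is September 20.
At the standard offset (UTC−05:30), 10:30 UTC − 5h30m = 05:00 Yalesk Isles standard time.
The standard-time date in Yalesk Isles, 30 May 2024, lies within the daylight-saving period (29 April – 20 September), so Yalesk Isles is on daylight time, UTC−04:30.
10:30 UTC − 4h30m = 06:00 Yalesk Isles.

06:00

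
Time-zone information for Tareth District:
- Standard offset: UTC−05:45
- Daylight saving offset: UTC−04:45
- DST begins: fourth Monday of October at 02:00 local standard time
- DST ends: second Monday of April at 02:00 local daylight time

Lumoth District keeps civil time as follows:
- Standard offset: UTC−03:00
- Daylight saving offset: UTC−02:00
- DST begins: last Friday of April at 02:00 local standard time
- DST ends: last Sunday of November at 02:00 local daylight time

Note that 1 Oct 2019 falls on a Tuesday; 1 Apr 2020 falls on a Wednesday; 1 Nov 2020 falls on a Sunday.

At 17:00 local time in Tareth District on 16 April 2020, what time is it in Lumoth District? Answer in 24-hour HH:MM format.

1 October 2019 is a Tuesday, so the first Monday is October 7 and the fourth is October 28.
1 April 2020 is a Wednesday, so the first Monday is April 6 and the second is April 13.
Daylight saving runs 28 October 2019 – 13 April 2020; 16 April 2020 is outside that window, so Tareth District is on standard time at UTC−05:45.
17:00 Tareth District + 5h45m = 22:45 UTC.
1 April 2020 is a Wednesday, so Fridays fall on 3, 10, 17, 24; the last is April 24.
1 November 2020 is a Sunday, so Sundays fall on 1, 8, 15, 22, 29; the last is November 29.
At the standard offset (UTC−03:00), 22:45 UTC − 3h = 19:45 Lumoth District standard time.
The standard-time date in Lumoth District, 16 April 2020, does not fall between 24 April and 29 November, so daylight saving is not in effect and Lumoth District is at UTC−03:00.
22:45 UTC − 3h = 19:45 Lumoth District.

19:45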